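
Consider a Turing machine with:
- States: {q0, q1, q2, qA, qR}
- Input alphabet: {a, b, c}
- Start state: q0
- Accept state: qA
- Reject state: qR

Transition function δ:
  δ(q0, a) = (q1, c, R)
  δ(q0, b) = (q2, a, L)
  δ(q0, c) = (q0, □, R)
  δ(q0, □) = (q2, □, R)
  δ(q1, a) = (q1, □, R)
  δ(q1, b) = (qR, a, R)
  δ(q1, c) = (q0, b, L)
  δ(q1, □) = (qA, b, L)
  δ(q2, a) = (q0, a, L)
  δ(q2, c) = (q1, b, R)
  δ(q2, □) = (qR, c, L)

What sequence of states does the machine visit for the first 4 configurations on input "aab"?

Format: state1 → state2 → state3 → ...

Execution trace:
Initial: [q0]aab
Step 1: δ(q0, a) = (q1, c, R) → c[q1]ab
Step 2: δ(q1, a) = (q1, □, R) → c□[q1]b
Step 3: δ(q1, b) = (qR, a, R) → c□a[qR]□

The machine reaches the reject state qR and halts.

State sequence: q0 → q1 → q1 → qR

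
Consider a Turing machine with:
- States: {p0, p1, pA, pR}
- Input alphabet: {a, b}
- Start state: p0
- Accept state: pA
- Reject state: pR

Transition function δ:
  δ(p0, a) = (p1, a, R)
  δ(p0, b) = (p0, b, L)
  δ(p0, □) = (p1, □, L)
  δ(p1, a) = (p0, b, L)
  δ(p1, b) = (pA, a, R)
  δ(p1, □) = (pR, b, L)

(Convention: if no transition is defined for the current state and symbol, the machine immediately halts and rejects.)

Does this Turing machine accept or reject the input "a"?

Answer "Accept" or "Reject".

Execution trace:
Initial: [p0]a
Step 1: δ(p0, a) = (p1, a, R) → a[p1]□
Step 2: δ(p1, □) = (pR, b, L) → [pR]ab

The machine reaches the reject state pR and halts.

Answer: Reject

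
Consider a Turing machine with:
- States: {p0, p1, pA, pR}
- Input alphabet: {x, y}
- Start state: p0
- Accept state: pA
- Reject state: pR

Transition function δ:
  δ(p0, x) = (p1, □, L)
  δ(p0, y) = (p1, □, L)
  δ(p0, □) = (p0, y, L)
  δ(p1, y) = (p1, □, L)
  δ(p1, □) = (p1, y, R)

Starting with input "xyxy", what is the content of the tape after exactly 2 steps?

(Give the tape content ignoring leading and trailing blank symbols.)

Execution trace:
Initial: [p0]xyxy
Step 1: δ(p0, x) = (p1, □, L) → [p1]□□yxy
Step 2: δ(p1, □) = (p1, y, R) → y[p1]□yxy

After 2 steps, the tape (ignoring leading/trailing blanks) is: y□yxy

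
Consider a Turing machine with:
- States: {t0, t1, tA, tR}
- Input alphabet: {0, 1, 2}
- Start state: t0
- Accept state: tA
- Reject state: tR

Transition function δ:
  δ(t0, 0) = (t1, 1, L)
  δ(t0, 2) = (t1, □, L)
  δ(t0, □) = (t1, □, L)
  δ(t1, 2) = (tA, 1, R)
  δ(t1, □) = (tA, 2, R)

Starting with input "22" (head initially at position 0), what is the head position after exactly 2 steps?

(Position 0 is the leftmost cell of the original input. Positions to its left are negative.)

Execution trace (head position shown):
Step 0: [t0]22  (head at position 0)
Step 1: move left → [t1]□□2  (head at position -1)
Step 2: move right → 2[tA]□2  (head at position 0)

After 2 steps, the head is at position 0.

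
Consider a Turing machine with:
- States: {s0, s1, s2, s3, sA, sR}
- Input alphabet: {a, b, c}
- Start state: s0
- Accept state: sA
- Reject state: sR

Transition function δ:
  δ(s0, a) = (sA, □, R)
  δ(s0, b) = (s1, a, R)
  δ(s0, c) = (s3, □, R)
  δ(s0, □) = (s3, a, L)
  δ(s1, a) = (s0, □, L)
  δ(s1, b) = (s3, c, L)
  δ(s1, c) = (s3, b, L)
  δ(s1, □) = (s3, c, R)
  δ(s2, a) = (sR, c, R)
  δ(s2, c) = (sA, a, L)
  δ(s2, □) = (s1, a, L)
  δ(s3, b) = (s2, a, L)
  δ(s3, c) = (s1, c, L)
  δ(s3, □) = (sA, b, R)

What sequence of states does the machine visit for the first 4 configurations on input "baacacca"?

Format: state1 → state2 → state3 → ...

Execution trace:
Initial: [s0]baacacca
Step 1: δ(s0, b) = (s1, a, R) → a[s1]aacacca
Step 2: δ(s1, a) = (s0, □, L) → [s0]a□acacca
Step 3: δ(s0, a) = (sA, □, R) → □[sA]□acacca

The machine reaches the accept state sA and halts.

State sequence: s0 → s1 → s0 → sA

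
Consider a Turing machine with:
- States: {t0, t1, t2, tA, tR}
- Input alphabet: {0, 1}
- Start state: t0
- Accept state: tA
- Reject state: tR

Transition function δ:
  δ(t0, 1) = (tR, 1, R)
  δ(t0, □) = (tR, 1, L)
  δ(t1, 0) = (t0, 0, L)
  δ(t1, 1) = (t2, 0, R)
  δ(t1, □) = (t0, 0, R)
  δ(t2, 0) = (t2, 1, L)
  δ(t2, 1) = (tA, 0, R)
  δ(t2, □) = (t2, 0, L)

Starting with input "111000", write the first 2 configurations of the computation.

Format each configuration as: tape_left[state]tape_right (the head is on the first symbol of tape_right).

Transitions applied:
Step 1: δ(t0, 1) = (tR, 1, R)

The first 2 configurations are:
[t0]111000 ⊢ 1[tR]11000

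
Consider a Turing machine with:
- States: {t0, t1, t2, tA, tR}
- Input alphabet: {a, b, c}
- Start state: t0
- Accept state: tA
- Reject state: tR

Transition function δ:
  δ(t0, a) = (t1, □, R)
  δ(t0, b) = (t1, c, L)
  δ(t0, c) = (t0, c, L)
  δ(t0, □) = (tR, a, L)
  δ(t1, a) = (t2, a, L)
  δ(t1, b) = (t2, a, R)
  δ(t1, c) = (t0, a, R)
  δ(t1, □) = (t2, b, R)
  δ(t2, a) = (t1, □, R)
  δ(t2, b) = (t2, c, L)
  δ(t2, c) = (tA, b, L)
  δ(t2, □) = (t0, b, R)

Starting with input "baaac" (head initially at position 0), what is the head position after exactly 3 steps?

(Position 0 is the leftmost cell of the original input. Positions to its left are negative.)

Execution trace (head position shown):
Step 0: [t0]baaac  (head at position 0)
Step 1: move left → [t1]□caaac  (head at position -1)
Step 2: move right → b[t2]caaac  (head at position 0)
Step 3: move left → [tA]bbaaac  (head at position -1)

After 3 steps, the head is at position -1.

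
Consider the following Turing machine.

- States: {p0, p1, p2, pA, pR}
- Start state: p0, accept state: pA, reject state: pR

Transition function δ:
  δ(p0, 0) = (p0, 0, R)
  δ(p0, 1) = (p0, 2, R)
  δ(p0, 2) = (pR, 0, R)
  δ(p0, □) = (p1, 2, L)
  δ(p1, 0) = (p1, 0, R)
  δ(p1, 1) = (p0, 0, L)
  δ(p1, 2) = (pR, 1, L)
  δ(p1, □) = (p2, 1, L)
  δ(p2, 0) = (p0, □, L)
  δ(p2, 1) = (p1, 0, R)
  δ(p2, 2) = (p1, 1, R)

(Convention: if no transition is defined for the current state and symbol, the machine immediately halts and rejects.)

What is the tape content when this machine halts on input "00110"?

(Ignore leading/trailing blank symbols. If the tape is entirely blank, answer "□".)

Execution trace:
Initial: [p0]00110
Step 1: δ(p0, 0) = (p0, 0, R) → 0[p0]0110
Step 2: δ(p0, 0) = (p0, 0, R) → 00[p0]110
Step 3: δ(p0, 1) = (p0, 2, R) → 002[p0]10
Step 4: δ(p0, 1) = (p0, 2, R) → 0022[p0]0
Step 5: δ(p0, 0) = (p0, 0, R) → 00220[p0]□
Step 6: δ(p0, □) = (p1, 2, L) → 0022[p1]02
Step 7: δ(p1, 0) = (p1, 0, R) → 00220[p1]2
Step 8: δ(p1, 2) = (pR, 1, L) → 0022[pR]01

The machine reaches the reject state pR and halts.

Final tape (ignoring leading/trailing blanks): 002201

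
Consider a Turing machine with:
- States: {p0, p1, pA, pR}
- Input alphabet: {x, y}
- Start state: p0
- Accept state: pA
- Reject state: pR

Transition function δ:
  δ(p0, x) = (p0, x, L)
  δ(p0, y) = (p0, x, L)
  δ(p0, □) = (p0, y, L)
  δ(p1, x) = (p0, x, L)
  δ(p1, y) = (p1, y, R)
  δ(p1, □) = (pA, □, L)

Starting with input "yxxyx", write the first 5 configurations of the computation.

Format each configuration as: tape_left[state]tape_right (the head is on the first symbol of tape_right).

Transitions applied:
Step 1: δ(p0, y) = (p0, x, L)
Step 2: δ(p0, □) = (p0, y, L)
Step 3: δ(p0, □) = (p0, y, L)
Step 4: δ(p0, □) = (p0, y, L)

The first 5 configurations are:
[p0]yxxyx ⊢ [p0]□xxxyx ⊢ [p0]□yxxxyx ⊢ [p0]□yyxxxyx ⊢ [p0]□yyyxxxyx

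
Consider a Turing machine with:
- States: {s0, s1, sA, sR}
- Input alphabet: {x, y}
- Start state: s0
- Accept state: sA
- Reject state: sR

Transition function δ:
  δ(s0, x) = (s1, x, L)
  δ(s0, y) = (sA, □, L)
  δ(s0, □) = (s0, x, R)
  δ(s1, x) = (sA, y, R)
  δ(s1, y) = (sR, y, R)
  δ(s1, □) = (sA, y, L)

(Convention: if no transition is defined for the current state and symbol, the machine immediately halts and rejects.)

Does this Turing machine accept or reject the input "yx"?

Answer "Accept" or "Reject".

Execution trace:
Initial: [s0]yx
Step 1: δ(s0, y) = (sA, □, L) → [sA]□□x

The machine reaches the accept state sA and halts.

Answer: Accept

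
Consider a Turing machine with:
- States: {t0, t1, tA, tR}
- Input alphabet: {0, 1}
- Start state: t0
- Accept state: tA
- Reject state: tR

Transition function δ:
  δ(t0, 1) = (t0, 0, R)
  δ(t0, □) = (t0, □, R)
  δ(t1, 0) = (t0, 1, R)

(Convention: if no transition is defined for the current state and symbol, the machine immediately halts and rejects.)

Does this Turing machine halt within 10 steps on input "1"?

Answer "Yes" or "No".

Execution trace:
Initial: [t0]1
Step 1: δ(t0, 1) = (t0, 0, R) → 0[t0]□
Step 2: δ(t0, □) = (t0, □, R) → 0□[t0]□
Step 3: δ(t0, □) = (t0, □, R) → 0□□[t0]□
Step 4: δ(t0, □) = (t0, □, R) → 0□□□[t0]□
Step 5: δ(t0, □) = (t0, □, R) → 0□□□□[t0]□
Step 6: δ(t0, □) = (t0, □, R) → 0□□□□□[t0]□
Step 7: δ(t0, □) = (t0, □, R) → 0□□□□□□[t0]□
Step 8: δ(t0, □) = (t0, □, R) → 0□□□□□□□[t0]□
Step 9: δ(t0, □) = (t0, □, R) → 0□□□□□□□□[t0]□
Step 10: δ(t0, □) = (t0, □, R) → 0□□□□□□□□□[t0]□

The machine has not reached a halting state after 10 steps.
The machine did not halt within the 10-step bound.

Answer: No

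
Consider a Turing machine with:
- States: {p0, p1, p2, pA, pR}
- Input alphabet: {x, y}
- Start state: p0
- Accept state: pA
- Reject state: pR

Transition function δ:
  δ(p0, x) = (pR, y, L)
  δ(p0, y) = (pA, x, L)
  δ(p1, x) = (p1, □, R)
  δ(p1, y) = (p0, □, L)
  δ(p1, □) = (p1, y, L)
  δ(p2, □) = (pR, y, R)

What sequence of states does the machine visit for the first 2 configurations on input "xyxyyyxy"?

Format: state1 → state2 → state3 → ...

Execution trace:
Initial: [p0]xyxyyyxy
Step 1: δ(p0, x) = (pR, y, L) → [pR]□yyxyyyxy

The machine reaches the reject state pR and halts.

State sequence: p0 → pR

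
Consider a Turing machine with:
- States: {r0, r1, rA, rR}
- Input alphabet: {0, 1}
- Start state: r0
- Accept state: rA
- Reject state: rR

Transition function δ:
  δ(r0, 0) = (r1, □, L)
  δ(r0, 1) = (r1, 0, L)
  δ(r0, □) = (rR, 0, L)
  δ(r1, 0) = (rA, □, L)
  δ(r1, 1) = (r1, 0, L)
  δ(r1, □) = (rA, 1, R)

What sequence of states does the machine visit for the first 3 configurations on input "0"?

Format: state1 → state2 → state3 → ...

Execution trace:
Initial: [r0]0
Step 1: δ(r0, 0) = (r1, □, L) → [r1]□□
Step 2: δ(r1, □) = (rA, 1, R) → 1[rA]□

The machine reaches the accept state rA and halts.

State sequence: r0 → r1 → rA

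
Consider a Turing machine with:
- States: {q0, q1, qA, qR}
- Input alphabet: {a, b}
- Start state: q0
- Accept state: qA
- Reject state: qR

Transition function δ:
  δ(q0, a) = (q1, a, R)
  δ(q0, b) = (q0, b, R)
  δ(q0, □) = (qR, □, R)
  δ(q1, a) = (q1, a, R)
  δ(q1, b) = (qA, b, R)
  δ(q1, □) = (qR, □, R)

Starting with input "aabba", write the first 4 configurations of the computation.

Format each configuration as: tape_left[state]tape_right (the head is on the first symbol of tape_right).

Transitions applied:
Step 1: δ(q0, a) = (q1, a, R)
Step 2: δ(q1, a) = (q1, a, R)
Step 3: δ(q1, b) = (qA, b, R)

The first 4 configurations are:
[q0]aabba ⊢ a[q1]abba ⊢ aa[q1]bba ⊢ aab[qA]ba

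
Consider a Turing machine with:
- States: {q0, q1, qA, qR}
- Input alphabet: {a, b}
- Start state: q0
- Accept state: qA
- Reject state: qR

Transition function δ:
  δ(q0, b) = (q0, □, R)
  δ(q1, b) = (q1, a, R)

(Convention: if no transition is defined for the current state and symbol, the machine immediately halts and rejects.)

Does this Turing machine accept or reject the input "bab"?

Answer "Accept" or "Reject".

Execution trace:
Initial: [q0]bab
Step 1: δ(q0, b) = (q0, □, R) → □[q0]ab

No transition is defined for δ(q0, a). By convention the machine halts and rejects.

Answer: Reject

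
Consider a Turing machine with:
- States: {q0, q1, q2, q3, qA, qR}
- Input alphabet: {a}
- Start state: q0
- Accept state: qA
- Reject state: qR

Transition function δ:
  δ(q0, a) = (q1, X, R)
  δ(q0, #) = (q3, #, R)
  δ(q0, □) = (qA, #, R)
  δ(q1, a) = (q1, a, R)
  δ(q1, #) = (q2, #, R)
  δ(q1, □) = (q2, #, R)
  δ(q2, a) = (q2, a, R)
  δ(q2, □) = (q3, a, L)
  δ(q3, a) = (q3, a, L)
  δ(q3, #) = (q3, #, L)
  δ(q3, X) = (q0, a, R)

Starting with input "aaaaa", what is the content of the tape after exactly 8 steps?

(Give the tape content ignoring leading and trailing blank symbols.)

Execution trace:
Initial: [q0]aaaaa
Step 1: δ(q0, a) = (q1, X, R) → X[q1]aaaa
Step 2: δ(q1, a) = (q1, a, R) → Xa[q1]aaa
Step 3: δ(q1, a) = (q1, a, R) → Xaa[q1]aa
Step 4: δ(q1, a) = (q1, a, R) → Xaaa[q1]a
Step 5: δ(q1, a) = (q1, a, R) → Xaaaa[q1]□
Step 6: δ(q1, □) = (q2, #, R) → Xaaaa#[q2]□
Step 7: δ(q2, □) = (q3, a, L) → Xaaaa[q3]#a
Step 8: δ(q3, #) = (q3, #, L) → Xaaa[q3]a#a

After 8 steps, the tape (ignoring leading/trailing blanks) is: Xaaaa#a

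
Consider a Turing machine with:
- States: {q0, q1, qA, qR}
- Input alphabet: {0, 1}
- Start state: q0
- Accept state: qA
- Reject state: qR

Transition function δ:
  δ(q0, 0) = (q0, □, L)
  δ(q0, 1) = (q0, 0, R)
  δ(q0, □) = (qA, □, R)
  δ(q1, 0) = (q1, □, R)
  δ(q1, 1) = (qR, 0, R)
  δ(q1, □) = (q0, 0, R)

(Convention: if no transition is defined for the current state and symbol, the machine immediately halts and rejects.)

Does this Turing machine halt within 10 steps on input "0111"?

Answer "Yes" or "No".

Execution trace:
Initial: [q0]0111
Step 1: δ(q0, 0) = (q0, □, L) → [q0]□□111
Step 2: δ(q0, □) = (qA, □, R) → □[qA]□111

The machine reaches the accept state qA and halts.
The machine halted after 2 steps (within the 10-step bound).

Answer: Yes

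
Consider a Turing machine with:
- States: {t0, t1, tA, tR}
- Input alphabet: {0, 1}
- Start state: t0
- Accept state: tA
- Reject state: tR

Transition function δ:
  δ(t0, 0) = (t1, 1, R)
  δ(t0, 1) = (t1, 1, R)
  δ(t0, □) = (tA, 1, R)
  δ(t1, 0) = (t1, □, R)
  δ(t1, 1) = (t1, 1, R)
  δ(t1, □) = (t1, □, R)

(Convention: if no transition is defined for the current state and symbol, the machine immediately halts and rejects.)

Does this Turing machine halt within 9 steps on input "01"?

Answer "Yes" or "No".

Execution trace:
Initial: [t0]01
Step 1: δ(t0, 0) = (t1, 1, R) → 1[t1]1
Step 2: δ(t1, 1) = (t1, 1, R) → 11[t1]□
Step 3: δ(t1, □) = (t1, □, R) → 11□[t1]□
Step 4: δ(t1, □) = (t1, □, R) → 11□□[t1]□
Step 5: δ(t1, □) = (t1, □, R) → 11□□□[t1]□
Step 6: δ(t1, □) = (t1, □, R) → 11□□□□[t1]□
Step 7: δ(t1, □) = (t1, □, R) → 11□□□□□[t1]□
Step 8: δ(t1, □) = (t1, □, R) → 11□□□□□□[t1]□
Step 9: δ(t1, □) = (t1, □, R) → 11□□□□□□□[t1]□

The machine has not reached a halting state after 9 steps.
The machine did not halt within the 9-step bound.

Answer: No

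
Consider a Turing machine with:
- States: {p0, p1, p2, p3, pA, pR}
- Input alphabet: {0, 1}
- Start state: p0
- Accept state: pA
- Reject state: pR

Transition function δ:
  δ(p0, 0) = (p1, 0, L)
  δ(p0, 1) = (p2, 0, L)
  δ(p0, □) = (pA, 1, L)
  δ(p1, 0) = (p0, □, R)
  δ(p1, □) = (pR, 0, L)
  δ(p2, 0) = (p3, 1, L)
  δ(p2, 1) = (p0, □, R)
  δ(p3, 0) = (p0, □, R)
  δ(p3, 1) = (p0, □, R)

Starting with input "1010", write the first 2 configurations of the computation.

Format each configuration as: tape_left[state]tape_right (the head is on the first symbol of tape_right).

Transitions applied:
Step 1: δ(p0, 1) = (p2, 0, L)

The first 2 configurations are:
[p0]1010 ⊢ [p2]□0010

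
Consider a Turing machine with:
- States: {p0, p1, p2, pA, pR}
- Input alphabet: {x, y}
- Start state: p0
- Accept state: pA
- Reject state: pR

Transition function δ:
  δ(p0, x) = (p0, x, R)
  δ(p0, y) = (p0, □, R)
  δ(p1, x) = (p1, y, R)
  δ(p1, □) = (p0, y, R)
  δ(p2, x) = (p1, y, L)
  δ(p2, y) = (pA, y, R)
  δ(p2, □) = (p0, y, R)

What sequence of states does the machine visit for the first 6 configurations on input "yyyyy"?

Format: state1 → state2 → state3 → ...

Execution trace:
Initial: [p0]yyyyy
Step 1: δ(p0, y) = (p0, □, R) → □[p0]yyyy
Step 2: δ(p0, y) = (p0, □, R) → □□[p0]yyy
Step 3: δ(p0, y) = (p0, □, R) → □□□[p0]yy
Step 4: δ(p0, y) = (p0, □, R) → □□□□[p0]y
Step 5: δ(p0, y) = (p0, □, R) → □□□□□[p0]□

No transition is defined for δ(p0, □). By convention the machine halts and rejects.

State sequence: p0 → p0 → p0 → p0 → p0 → p0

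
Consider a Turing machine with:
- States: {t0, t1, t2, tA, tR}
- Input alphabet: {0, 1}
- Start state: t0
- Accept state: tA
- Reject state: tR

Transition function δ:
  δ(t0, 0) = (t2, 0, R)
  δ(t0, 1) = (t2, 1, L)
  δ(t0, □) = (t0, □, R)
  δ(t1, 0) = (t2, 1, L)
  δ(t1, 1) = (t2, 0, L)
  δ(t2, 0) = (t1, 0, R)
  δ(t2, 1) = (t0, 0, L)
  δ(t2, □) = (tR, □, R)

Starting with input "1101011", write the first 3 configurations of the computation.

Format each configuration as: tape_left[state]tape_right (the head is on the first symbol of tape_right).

Transitions applied:
Step 1: δ(t0, 1) = (t2, 1, L)
Step 2: δ(t2, □) = (tR, □, R)

The first 3 configurations are:
[t0]1101011 ⊢ [t2]□1101011 ⊢ □[tR]1101011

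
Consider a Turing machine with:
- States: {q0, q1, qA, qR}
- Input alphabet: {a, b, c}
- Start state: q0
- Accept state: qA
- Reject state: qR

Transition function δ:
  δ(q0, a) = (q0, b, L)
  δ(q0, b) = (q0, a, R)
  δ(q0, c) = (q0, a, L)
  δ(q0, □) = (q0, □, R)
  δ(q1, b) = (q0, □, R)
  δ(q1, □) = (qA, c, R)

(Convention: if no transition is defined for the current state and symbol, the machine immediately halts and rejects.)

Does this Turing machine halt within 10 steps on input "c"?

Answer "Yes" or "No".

Execution trace:
Initial: [q0]c
Step 1: δ(q0, c) = (q0, a, L) → [q0]□a
Step 2: δ(q0, □) = (q0, □, R) → □[q0]a
Step 3: δ(q0, a) = (q0, b, L) → [q0]□b
Step 4: δ(q0, □) = (q0, □, R) → □[q0]b
Step 5: δ(q0, b) = (q0, a, R) → □a[q0]□
Step 6: δ(q0, □) = (q0, □, R) → □a□[q0]□
Step 7: δ(q0, □) = (q0, □, R) → □a□□[q0]□
Step 8: δ(q0, □) = (q0, □, R) → □a□□□[q0]□
Step 9: δ(q0, □) = (q0, □, R) → □a□□□□[q0]□
Step 10: δ(q0, □) = (q0, □, R) → □a□□□□□[q0]□

The machine has not reached a halting state after 10 steps.
The machine did not halt within the 10-step bound.

Answer: No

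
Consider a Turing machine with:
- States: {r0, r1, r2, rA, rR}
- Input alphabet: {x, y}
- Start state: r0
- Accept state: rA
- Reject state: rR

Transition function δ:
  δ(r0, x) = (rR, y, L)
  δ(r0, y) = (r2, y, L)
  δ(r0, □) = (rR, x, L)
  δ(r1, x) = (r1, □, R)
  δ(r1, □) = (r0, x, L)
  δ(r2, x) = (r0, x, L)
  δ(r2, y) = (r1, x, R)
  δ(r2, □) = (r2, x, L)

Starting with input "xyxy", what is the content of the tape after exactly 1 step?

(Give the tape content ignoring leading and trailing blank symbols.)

Execution trace:
Initial: [r0]xyxy
Step 1: δ(r0, x) = (rR, y, L) → [rR]□yyxy

The machine reaches the reject state rR and halts.

After 1 step, the tape (ignoring leading/trailing blanks) is: yyxy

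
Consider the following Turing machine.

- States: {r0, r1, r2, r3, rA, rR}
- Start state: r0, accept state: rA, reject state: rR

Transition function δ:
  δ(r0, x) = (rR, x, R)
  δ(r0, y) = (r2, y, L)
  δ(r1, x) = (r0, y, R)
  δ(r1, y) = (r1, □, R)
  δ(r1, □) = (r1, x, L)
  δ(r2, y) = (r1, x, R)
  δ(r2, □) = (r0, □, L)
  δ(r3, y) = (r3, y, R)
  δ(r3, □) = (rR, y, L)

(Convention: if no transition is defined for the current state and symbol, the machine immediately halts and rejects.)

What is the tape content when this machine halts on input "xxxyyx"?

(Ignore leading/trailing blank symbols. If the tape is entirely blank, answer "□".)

Execution trace:
Initial: [r0]xxxyyx
Step 1: δ(r0, x) = (rR, x, R) → x[rR]xxyyx

The machine reaches the reject state rR and halts.

Final tape (ignoring leading/trailing blanks): xxxyyx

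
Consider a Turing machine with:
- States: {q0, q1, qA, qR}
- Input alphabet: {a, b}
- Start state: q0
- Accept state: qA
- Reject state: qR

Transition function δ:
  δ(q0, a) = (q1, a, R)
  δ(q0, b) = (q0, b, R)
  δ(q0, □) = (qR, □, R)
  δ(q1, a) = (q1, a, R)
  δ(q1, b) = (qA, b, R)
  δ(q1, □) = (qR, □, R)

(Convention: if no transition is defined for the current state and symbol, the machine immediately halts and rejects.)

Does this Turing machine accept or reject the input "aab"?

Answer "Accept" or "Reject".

Execution trace:
Initial: [q0]aab
Step 1: δ(q0, a) = (q1, a, R) → a[q1]ab
Step 2: δ(q1, a) = (q1, a, R) → aa[q1]b
Step 3: δ(q1, b) = (qA, b, R) → aab[qA]□

The machine reaches the accept state qA and halts.

Answer: Accept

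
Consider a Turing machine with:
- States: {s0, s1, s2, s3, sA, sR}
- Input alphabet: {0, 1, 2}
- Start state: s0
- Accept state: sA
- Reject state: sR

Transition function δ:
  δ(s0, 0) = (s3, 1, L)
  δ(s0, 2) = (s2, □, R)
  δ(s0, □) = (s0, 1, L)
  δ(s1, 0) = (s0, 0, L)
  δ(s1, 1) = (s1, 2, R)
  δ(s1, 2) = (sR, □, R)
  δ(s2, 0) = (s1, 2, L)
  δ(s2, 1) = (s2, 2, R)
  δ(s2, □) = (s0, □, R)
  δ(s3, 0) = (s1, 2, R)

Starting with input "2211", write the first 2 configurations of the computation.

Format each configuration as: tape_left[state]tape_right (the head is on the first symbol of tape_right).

Transitions applied:
Step 1: δ(s0, 2) = (s2, □, R)

The first 2 configurations are:
[s0]2211 ⊢ □[s2]211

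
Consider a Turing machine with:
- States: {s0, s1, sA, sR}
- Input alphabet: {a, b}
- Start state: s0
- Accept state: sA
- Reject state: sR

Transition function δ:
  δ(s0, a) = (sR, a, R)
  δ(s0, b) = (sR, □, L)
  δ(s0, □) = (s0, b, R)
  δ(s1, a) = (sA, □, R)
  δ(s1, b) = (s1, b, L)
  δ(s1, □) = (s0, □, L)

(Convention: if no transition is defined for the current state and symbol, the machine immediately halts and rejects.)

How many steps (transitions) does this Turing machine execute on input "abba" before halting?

Execution trace:
Initial: [s0]abba
Step 1: δ(s0, a) = (sR, a, R) → a[sR]bba

The machine reaches the reject state sR and halts.

The machine executed 1 step before halting.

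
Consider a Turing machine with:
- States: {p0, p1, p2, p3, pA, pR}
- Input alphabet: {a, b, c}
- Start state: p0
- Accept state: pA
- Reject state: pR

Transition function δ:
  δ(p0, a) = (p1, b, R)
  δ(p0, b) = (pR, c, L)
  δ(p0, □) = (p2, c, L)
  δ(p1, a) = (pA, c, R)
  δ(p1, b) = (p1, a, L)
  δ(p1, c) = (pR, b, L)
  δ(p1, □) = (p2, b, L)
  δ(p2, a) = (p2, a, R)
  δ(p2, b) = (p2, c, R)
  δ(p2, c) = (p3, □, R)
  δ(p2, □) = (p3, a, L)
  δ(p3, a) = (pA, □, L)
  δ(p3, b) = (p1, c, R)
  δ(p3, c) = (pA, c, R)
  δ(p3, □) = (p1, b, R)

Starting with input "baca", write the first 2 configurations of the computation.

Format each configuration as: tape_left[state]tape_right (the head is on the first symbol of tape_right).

Transitions applied:
Step 1: δ(p0, b) = (pR, c, L)

The first 2 configurations are:
[p0]baca ⊢ [pR]□caca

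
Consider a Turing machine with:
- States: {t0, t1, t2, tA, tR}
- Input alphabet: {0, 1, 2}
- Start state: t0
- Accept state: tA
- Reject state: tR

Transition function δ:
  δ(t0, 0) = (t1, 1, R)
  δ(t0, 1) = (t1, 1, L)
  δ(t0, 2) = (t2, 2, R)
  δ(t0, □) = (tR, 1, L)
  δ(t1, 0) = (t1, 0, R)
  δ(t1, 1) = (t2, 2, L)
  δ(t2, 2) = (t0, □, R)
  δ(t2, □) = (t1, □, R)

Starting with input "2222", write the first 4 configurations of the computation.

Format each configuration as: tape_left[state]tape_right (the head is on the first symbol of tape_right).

Transitions applied:
Step 1: δ(t0, 2) = (t2, 2, R)
Step 2: δ(t2, 2) = (t0, □, R)
Step 3: δ(t0, 2) = (t2, 2, R)

The first 4 configurations are:
[t0]2222 ⊢ 2[t2]222 ⊢ 2□[t0]22 ⊢ 2□2[t2]2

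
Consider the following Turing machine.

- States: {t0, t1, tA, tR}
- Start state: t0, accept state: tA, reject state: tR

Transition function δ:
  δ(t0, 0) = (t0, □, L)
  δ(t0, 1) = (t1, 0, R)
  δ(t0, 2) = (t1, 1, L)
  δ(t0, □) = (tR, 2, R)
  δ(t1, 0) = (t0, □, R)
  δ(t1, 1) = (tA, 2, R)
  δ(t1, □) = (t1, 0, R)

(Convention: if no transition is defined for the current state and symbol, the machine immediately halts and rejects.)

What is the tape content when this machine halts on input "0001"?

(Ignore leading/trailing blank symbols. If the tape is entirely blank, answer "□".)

Execution trace:
Initial: [t0]0001
Step 1: δ(t0, 0) = (t0, □, L) → [t0]□□001
Step 2: δ(t0, □) = (tR, 2, R) → 2[tR]□001

The machine reaches the reject state tR and halts.

Final tape (ignoring leading/trailing blanks): 2□001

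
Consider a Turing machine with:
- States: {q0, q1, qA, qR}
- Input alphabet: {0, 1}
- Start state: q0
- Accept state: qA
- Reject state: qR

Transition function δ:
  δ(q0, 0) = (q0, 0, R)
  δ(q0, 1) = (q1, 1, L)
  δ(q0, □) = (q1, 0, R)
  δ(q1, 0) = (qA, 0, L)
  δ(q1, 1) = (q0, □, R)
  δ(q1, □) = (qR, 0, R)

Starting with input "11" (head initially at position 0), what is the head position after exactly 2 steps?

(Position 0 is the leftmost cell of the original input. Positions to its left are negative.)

Execution trace (head position shown):
Step 0: [q0]11  (head at position 0)
Step 1: move left → [q1]□11  (head at position -1)
Step 2: move right → 0[qR]11  (head at position 0)

After 2 steps, the head is at position 0.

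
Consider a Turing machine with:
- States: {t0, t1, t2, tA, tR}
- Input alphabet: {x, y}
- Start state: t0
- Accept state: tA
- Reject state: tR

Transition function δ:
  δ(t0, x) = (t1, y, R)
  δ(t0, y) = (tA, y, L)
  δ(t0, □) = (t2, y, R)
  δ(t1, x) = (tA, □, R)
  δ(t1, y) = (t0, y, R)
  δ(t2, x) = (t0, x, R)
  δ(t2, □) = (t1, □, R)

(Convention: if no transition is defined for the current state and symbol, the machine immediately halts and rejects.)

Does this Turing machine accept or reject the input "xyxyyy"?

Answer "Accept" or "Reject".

Execution trace:
Initial: [t0]xyxyyy
Step 1: δ(t0, x) = (t1, y, R) → y[t1]yxyyy
Step 2: δ(t1, y) = (t0, y, R) → yy[t0]xyyy
Step 3: δ(t0, x) = (t1, y, R) → yyy[t1]yyy
Step 4: δ(t1, y) = (t0, y, R) → yyyy[t0]yy
Step 5: δ(t0, y) = (tA, y, L) → yyy[tA]yyy

The machine reaches the accept state tA and halts.

Answer: Accept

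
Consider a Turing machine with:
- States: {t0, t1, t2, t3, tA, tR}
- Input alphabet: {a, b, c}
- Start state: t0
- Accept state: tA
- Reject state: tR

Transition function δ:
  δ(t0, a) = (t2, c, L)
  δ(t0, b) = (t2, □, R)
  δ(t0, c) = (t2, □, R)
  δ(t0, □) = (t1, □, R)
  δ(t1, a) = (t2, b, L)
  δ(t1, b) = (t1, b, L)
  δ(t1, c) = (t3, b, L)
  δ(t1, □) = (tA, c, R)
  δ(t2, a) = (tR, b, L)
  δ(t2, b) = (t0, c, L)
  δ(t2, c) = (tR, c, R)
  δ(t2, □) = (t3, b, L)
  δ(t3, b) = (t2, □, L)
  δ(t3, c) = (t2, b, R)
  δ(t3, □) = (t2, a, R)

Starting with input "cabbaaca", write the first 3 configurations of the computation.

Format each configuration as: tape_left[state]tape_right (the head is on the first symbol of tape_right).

Transitions applied:
Step 1: δ(t0, c) = (t2, □, R)
Step 2: δ(t2, a) = (tR, b, L)

The first 3 configurations are:
[t0]cabbaaca ⊢ □[t2]abbaaca ⊢ [tR]□bbbaaca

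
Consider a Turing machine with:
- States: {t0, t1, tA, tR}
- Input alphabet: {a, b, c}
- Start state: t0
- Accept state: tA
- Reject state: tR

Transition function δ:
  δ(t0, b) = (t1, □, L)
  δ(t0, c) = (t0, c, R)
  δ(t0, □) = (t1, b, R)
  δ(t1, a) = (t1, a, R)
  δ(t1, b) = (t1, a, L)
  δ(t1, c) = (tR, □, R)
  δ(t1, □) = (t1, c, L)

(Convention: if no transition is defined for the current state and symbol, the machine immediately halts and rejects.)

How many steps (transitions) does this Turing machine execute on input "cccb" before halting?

Execution trace:
Initial: [t0]cccb
Step 1: δ(t0, c) = (t0, c, R) → c[t0]ccb
Step 2: δ(t0, c) = (t0, c, R) → cc[t0]cb
Step 3: δ(t0, c) = (t0, c, R) → ccc[t0]b
Step 4: δ(t0, b) = (t1, □, L) → cc[t1]c□
Step 5: δ(t1, c) = (tR, □, R) → cc□[tR]□

The machine reaches the reject state tR and halts.

The machine executed 5 steps before halting.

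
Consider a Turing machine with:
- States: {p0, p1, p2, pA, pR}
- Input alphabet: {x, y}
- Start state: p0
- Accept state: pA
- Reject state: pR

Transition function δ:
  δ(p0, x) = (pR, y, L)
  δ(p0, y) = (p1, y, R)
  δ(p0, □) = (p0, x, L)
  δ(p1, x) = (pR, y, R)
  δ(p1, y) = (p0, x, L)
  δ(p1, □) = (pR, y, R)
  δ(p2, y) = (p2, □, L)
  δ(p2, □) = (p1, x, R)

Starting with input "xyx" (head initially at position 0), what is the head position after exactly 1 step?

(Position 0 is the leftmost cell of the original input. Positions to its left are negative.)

Execution trace (head position shown):
Step 0: [p0]xyx  (head at position 0)
Step 1: move left → [pR]□yyx  (head at position -1)

After 1 step, the head is at position -1.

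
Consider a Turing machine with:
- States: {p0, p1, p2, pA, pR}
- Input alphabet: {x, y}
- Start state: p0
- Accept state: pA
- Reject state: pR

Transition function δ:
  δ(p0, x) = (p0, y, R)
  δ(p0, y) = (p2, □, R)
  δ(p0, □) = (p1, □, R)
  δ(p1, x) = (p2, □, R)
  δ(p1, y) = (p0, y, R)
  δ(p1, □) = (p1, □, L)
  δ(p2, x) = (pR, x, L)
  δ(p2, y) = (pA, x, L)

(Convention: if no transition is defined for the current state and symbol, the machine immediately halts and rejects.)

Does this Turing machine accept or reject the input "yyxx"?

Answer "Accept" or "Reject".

Execution trace:
Initial: [p0]yyxx
Step 1: δ(p0, y) = (p2, □, R) → □[p2]yxx
Step 2: δ(p2, y) = (pA, x, L) → [pA]□xxx

The machine reaches the accept state pA and halts.

Answer: Accept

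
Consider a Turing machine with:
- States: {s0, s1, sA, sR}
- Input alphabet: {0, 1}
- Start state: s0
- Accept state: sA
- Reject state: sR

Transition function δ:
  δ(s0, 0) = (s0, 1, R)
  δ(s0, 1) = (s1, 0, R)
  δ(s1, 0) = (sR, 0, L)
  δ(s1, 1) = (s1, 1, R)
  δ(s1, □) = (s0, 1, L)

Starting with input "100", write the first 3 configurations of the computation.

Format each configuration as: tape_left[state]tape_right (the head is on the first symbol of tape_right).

Transitions applied:
Step 1: δ(s0, 1) = (s1, 0, R)
Step 2: δ(s1, 0) = (sR, 0, L)

The first 3 configurations are:
[s0]100 ⊢ 0[s1]00 ⊢ [sR]000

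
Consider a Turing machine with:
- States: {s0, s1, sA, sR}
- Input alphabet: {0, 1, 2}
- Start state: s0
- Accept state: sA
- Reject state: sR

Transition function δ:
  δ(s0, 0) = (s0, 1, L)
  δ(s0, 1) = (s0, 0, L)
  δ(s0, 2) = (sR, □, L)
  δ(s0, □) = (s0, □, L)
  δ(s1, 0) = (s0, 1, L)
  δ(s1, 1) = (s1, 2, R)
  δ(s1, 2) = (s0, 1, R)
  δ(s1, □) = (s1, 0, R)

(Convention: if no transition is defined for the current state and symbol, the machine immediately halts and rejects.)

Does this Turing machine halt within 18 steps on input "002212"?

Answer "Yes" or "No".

Execution trace:
Initial: [s0]002212
Step 1: δ(s0, 0) = (s0, 1, L) → [s0]□102212
Step 2: δ(s0, □) = (s0, □, L) → [s0]□□102212
Step 3: δ(s0, □) = (s0, □, L) → [s0]□□□102212
Step 4: δ(s0, □) = (s0, □, L) → [s0]□□□□102212
Step 5: δ(s0, □) = (s0, □, L) → [s0]□□□□□102212
Step 6: δ(s0, □) = (s0, □, L) → [s0]□□□□□□102212
Step 7: δ(s0, □) = (s0, □, L) → [s0]□□□□□□□102212
Step 8: δ(s0, □) = (s0, □, L) → [s0]□□□□□□□□102212
Step 9: δ(s0, □) = (s0, □, L) → [s0]□□□□□□□□□102212
Step 10: δ(s0, □) = (s0, □, L) → [s0]□□□□□□□□□□102212
Step 11: δ(s0, □) = (s0, □, L) → [s0]□□□□□□□□□□□102212
Step 12: δ(s0, □) = (s0, □, L) → [s0]□□□□□□□□□□□□102212
Step 13: δ(s0, □) = (s0, □, L) → [s0]□□□□□□□□□□□□□102212
Step 14: δ(s0, □) = (s0, □, L) → [s0]□□□□□□□□□□□□□□102212
Step 15: δ(s0, □) = (s0, □, L) → [s0]□□□□□□□□□□□□□□□102212
Step 16: δ(s0, □) = (s0, □, L) → [s0]□□□□□□□□□□□□□□□□102212
Step 17: δ(s0, □) = (s0, □, L) → [s0]□□□□□□□□□□□□□□□□□102212
Step 18: δ(s0, □) = (s0, □, L) → [s0]□□□□□□□□□□□□□□□□□□102212

The machine has not reached a halting state after 18 steps.
The machine did not halt within the 18-step bound.

Answer: No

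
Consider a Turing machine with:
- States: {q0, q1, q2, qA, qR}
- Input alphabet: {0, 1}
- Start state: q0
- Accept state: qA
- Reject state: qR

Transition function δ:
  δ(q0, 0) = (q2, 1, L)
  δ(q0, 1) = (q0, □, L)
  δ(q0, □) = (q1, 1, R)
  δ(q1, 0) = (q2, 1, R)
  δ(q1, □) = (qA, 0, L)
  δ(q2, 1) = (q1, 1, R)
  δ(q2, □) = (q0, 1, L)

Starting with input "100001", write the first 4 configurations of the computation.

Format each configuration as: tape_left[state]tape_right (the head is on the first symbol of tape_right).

Transitions applied:
Step 1: δ(q0, 1) = (q0, □, L)
Step 2: δ(q0, □) = (q1, 1, R)
Step 3: δ(q1, □) = (qA, 0, L)

The first 4 configurations are:
[q0]100001 ⊢ [q0]□□00001 ⊢ 1[q1]□00001 ⊢ [qA]1000001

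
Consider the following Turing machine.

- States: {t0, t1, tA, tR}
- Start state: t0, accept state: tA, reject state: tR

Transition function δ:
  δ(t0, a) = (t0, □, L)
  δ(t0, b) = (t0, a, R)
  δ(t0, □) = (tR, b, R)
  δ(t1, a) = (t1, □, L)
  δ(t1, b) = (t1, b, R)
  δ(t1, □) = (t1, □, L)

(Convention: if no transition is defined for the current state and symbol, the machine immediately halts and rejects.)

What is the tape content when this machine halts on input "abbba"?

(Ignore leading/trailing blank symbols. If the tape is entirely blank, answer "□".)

Execution trace:
Initial: [t0]abbba
Step 1: δ(t0, a) = (t0, □, L) → [t0]□□bbba
Step 2: δ(t0, □) = (tR, b, R) → b[tR]□bbba

The machine reaches the reject state tR and halts.

Final tape (ignoring leading/trailing blanks): b□bbba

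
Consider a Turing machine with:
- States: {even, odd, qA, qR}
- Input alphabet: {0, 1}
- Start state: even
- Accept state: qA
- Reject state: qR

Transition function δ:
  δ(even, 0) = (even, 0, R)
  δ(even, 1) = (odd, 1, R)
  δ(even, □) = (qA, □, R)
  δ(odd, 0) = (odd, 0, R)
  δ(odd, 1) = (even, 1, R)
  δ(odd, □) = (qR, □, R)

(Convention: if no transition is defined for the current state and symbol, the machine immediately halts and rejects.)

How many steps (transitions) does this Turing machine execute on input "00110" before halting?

Execution trace:
Initial: [even]00110
Step 1: δ(even, 0) = (even, 0, R) → 0[even]0110
Step 2: δ(even, 0) = (even, 0, R) → 00[even]110
Step 3: δ(even, 1) = (odd, 1, R) → 001[odd]10
Step 4: δ(odd, 1) = (even, 1, R) → 0011[even]0
Step 5: δ(even, 0) = (even, 0, R) → 00110[even]□
Step 6: δ(even, □) = (qA, □, R) → 00110□[qA]□

The machine reaches the accept state qA and halts.

The machine executed 6 steps before halting.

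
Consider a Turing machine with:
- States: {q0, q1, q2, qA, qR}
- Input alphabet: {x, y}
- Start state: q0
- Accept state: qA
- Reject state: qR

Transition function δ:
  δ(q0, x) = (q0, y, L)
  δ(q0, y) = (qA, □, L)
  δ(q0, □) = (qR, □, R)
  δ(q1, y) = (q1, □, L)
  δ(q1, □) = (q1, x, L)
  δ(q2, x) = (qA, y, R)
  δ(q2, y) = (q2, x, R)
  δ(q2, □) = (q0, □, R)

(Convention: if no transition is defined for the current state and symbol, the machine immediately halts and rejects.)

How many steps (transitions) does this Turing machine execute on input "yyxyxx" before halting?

Execution trace:
Initial: [q0]yyxyxx
Step 1: δ(q0, y) = (qA, □, L) → [qA]□□yxyxx

The machine reaches the accept state qA and halts.

The machine executed 1 step before halting.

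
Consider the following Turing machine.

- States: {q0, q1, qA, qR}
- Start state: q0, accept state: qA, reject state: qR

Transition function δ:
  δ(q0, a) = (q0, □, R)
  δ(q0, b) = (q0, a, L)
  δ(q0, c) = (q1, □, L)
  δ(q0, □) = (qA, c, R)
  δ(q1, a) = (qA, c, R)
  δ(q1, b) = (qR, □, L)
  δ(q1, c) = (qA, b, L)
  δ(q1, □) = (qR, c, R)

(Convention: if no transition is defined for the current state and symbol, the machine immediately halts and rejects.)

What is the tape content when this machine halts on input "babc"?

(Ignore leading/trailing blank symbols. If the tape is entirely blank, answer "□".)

Execution trace:
Initial: [q0]babc
Step 1: δ(q0, b) = (q0, a, L) → [q0]□aabc
Step 2: δ(q0, □) = (qA, c, R) → c[qA]aabc

The machine reaches the accept state qA and halts.

Final tape (ignoring leading/trailing blanks): caabc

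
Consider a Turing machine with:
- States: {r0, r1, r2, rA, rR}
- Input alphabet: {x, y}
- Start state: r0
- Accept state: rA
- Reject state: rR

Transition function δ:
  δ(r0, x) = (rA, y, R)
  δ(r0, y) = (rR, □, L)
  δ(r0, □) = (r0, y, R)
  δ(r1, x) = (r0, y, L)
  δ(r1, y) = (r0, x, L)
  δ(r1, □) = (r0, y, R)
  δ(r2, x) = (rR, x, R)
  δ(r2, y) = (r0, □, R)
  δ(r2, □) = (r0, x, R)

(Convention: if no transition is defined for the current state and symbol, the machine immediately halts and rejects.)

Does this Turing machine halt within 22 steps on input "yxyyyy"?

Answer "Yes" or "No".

Execution trace:
Initial: [r0]yxyyyy
Step 1: δ(r0, y) = (rR, □, L) → [rR]□□xyyyy

The machine reaches the reject state rR and halts.
The machine halted after 1 step (within the 22-step bound).

Answer: Yes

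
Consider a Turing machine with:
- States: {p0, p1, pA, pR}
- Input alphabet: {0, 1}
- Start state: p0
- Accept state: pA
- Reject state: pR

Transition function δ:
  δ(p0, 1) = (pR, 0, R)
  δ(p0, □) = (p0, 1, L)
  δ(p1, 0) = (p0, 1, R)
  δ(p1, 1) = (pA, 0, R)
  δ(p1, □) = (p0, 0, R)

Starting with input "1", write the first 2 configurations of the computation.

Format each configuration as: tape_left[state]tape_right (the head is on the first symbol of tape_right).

Transitions applied:
Step 1: δ(p0, 1) = (pR, 0, R)

The first 2 configurations are:
[p0]1 ⊢ 0[pR]□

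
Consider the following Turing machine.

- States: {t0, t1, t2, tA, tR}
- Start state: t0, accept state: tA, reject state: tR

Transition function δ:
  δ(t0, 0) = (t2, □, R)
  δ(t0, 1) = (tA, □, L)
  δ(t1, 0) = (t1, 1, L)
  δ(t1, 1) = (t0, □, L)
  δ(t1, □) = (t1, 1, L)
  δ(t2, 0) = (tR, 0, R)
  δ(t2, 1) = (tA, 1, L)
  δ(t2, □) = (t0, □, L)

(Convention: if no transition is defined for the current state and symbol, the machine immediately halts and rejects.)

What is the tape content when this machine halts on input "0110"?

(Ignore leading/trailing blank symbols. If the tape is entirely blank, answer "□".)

Execution trace:
Initial: [t0]0110
Step 1: δ(t0, 0) = (t2, □, R) → □[t2]110
Step 2: δ(t2, 1) = (tA, 1, L) → [tA]□110

The machine reaches the accept state tA and halts.

Final tape (ignoring leading/trailing blanks): 110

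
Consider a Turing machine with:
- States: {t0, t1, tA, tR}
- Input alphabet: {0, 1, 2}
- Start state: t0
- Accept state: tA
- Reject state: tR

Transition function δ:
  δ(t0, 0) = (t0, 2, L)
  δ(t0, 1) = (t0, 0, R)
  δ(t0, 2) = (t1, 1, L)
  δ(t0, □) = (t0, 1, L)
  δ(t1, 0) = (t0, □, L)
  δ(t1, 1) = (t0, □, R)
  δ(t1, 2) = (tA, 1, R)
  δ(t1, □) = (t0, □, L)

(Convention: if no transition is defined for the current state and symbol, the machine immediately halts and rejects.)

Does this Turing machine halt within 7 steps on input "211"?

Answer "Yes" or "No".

Execution trace:
Initial: [t0]211
Step 1: δ(t0, 2) = (t1, 1, L) → [t1]□111
Step 2: δ(t1, □) = (t0, □, L) → [t0]□□111
Step 3: δ(t0, □) = (t0, 1, L) → [t0]□1□111
Step 4: δ(t0, □) = (t0, 1, L) → [t0]□11□111
Step 5: δ(t0, □) = (t0, 1, L) → [t0]□111□111
Step 6: δ(t0, □) = (t0, 1, L) → [t0]□1111□111
Step 7: δ(t0, □) = (t0, 1, L) → [t0]□11111□111

The machine has not reached a halting state after 7 steps.
The machine did not halt within the 7-step bound.

Answer: No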